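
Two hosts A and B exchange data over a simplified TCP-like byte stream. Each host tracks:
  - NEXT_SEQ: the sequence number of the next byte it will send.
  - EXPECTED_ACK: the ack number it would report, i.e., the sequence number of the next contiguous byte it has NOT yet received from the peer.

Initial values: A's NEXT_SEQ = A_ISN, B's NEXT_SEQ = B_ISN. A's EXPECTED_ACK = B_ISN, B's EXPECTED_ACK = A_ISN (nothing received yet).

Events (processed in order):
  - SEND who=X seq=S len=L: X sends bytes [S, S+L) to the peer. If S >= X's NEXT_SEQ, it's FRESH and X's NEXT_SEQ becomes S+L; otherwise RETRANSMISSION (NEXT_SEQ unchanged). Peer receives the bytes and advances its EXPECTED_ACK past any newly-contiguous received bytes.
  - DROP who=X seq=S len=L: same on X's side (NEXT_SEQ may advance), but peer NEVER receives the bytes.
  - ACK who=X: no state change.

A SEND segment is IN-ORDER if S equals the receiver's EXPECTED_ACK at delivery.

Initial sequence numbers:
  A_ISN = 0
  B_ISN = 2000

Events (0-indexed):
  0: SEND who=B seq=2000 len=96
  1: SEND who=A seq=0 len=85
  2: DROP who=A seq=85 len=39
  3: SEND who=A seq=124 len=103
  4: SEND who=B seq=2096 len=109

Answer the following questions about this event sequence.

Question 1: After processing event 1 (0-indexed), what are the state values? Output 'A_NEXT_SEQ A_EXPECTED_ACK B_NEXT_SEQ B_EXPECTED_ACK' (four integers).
After event 0: A_seq=0 A_ack=2096 B_seq=2096 B_ack=0
After event 1: A_seq=85 A_ack=2096 B_seq=2096 B_ack=85

85 2096 2096 85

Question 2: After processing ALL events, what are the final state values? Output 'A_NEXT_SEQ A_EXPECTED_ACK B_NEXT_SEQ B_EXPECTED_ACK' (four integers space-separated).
Answer: 227 2205 2205 85

Derivation:
After event 0: A_seq=0 A_ack=2096 B_seq=2096 B_ack=0
After event 1: A_seq=85 A_ack=2096 B_seq=2096 B_ack=85
After event 2: A_seq=124 A_ack=2096 B_seq=2096 B_ack=85
After event 3: A_seq=227 A_ack=2096 B_seq=2096 B_ack=85
After event 4: A_seq=227 A_ack=2205 B_seq=2205 B_ack=85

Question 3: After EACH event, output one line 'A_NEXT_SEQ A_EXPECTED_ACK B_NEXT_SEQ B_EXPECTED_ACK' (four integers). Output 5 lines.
0 2096 2096 0
85 2096 2096 85
124 2096 2096 85
227 2096 2096 85
227 2205 2205 85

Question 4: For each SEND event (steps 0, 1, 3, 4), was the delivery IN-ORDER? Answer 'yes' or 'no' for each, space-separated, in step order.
Step 0: SEND seq=2000 -> in-order
Step 1: SEND seq=0 -> in-order
Step 3: SEND seq=124 -> out-of-order
Step 4: SEND seq=2096 -> in-order

Answer: yes yes no yes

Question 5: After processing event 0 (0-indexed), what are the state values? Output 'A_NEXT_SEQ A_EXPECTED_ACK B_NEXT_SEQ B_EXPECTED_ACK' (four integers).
After event 0: A_seq=0 A_ack=2096 B_seq=2096 B_ack=0

0 2096 2096 0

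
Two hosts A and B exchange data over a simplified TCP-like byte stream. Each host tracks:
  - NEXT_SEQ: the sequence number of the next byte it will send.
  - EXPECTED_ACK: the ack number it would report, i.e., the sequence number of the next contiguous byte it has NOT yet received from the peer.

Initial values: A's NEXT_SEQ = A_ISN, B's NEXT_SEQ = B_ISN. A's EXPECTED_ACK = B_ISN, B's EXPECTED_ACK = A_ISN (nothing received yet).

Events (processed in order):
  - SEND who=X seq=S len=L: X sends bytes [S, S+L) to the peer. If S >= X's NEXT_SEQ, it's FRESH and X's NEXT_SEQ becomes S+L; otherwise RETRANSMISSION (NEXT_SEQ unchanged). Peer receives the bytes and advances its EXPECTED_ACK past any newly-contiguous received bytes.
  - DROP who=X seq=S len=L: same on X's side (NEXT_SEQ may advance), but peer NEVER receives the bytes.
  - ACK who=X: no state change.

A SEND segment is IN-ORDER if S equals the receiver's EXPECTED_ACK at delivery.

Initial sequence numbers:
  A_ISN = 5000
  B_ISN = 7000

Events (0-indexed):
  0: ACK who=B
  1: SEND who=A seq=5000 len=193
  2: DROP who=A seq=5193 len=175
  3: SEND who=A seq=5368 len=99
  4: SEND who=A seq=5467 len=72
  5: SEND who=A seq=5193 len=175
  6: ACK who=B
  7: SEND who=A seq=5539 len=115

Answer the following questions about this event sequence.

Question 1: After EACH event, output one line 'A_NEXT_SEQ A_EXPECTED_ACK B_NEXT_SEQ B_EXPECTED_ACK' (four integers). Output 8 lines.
5000 7000 7000 5000
5193 7000 7000 5193
5368 7000 7000 5193
5467 7000 7000 5193
5539 7000 7000 5193
5539 7000 7000 5539
5539 7000 7000 5539
5654 7000 7000 5654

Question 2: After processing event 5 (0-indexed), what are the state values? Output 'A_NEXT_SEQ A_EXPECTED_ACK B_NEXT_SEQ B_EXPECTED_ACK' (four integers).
After event 0: A_seq=5000 A_ack=7000 B_seq=7000 B_ack=5000
After event 1: A_seq=5193 A_ack=7000 B_seq=7000 B_ack=5193
After event 2: A_seq=5368 A_ack=7000 B_seq=7000 B_ack=5193
After event 3: A_seq=5467 A_ack=7000 B_seq=7000 B_ack=5193
After event 4: A_seq=5539 A_ack=7000 B_seq=7000 B_ack=5193
After event 5: A_seq=5539 A_ack=7000 B_seq=7000 B_ack=5539

5539 7000 7000 5539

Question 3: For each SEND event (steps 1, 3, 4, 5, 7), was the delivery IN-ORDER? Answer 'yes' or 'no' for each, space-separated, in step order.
Step 1: SEND seq=5000 -> in-order
Step 3: SEND seq=5368 -> out-of-order
Step 4: SEND seq=5467 -> out-of-order
Step 5: SEND seq=5193 -> in-order
Step 7: SEND seq=5539 -> in-order

Answer: yes no no yes yes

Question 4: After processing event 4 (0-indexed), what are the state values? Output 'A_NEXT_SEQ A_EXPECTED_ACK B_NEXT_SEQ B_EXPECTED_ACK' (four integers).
After event 0: A_seq=5000 A_ack=7000 B_seq=7000 B_ack=5000
After event 1: A_seq=5193 A_ack=7000 B_seq=7000 B_ack=5193
After event 2: A_seq=5368 A_ack=7000 B_seq=7000 B_ack=5193
After event 3: A_seq=5467 A_ack=7000 B_seq=7000 B_ack=5193
After event 4: A_seq=5539 A_ack=7000 B_seq=7000 B_ack=5193

5539 7000 7000 5193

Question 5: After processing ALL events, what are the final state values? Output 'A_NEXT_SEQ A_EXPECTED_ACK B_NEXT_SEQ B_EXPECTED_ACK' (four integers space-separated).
After event 0: A_seq=5000 A_ack=7000 B_seq=7000 B_ack=5000
After event 1: A_seq=5193 A_ack=7000 B_seq=7000 B_ack=5193
After event 2: A_seq=5368 A_ack=7000 B_seq=7000 B_ack=5193
After event 3: A_seq=5467 A_ack=7000 B_seq=7000 B_ack=5193
After event 4: A_seq=5539 A_ack=7000 B_seq=7000 B_ack=5193
After event 5: A_seq=5539 A_ack=7000 B_seq=7000 B_ack=5539
After event 6: A_seq=5539 A_ack=7000 B_seq=7000 B_ack=5539
After event 7: A_seq=5654 A_ack=7000 B_seq=7000 B_ack=5654

Answer: 5654 7000 7000 5654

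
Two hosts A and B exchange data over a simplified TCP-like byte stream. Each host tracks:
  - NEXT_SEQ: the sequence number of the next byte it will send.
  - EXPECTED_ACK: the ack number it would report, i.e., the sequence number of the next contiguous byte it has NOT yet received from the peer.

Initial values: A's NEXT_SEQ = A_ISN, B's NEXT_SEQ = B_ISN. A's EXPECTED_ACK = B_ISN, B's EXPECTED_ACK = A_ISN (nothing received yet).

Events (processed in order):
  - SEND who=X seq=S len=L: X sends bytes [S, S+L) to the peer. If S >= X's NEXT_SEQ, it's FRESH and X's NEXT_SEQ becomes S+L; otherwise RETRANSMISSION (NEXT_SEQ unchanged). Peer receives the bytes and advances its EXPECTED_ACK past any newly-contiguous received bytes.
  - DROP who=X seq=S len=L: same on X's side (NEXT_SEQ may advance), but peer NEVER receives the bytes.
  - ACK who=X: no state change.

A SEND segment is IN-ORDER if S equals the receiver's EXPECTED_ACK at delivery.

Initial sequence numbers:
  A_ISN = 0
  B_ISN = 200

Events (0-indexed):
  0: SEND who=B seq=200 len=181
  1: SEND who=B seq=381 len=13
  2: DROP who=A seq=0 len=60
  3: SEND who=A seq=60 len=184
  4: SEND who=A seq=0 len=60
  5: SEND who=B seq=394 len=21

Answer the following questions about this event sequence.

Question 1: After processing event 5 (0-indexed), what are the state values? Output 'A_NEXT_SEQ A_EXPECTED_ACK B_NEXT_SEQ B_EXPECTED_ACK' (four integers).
After event 0: A_seq=0 A_ack=381 B_seq=381 B_ack=0
After event 1: A_seq=0 A_ack=394 B_seq=394 B_ack=0
After event 2: A_seq=60 A_ack=394 B_seq=394 B_ack=0
After event 3: A_seq=244 A_ack=394 B_seq=394 B_ack=0
After event 4: A_seq=244 A_ack=394 B_seq=394 B_ack=244
After event 5: A_seq=244 A_ack=415 B_seq=415 B_ack=244

244 415 415 244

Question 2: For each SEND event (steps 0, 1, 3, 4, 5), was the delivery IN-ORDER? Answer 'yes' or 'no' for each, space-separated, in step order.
Step 0: SEND seq=200 -> in-order
Step 1: SEND seq=381 -> in-order
Step 3: SEND seq=60 -> out-of-order
Step 4: SEND seq=0 -> in-order
Step 5: SEND seq=394 -> in-order

Answer: yes yes no yes yes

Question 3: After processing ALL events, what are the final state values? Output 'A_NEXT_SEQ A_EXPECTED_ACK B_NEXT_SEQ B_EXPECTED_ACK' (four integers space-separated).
Answer: 244 415 415 244

Derivation:
After event 0: A_seq=0 A_ack=381 B_seq=381 B_ack=0
After event 1: A_seq=0 A_ack=394 B_seq=394 B_ack=0
After event 2: A_seq=60 A_ack=394 B_seq=394 B_ack=0
After event 3: A_seq=244 A_ack=394 B_seq=394 B_ack=0
After event 4: A_seq=244 A_ack=394 B_seq=394 B_ack=244
After event 5: A_seq=244 A_ack=415 B_seq=415 B_ack=244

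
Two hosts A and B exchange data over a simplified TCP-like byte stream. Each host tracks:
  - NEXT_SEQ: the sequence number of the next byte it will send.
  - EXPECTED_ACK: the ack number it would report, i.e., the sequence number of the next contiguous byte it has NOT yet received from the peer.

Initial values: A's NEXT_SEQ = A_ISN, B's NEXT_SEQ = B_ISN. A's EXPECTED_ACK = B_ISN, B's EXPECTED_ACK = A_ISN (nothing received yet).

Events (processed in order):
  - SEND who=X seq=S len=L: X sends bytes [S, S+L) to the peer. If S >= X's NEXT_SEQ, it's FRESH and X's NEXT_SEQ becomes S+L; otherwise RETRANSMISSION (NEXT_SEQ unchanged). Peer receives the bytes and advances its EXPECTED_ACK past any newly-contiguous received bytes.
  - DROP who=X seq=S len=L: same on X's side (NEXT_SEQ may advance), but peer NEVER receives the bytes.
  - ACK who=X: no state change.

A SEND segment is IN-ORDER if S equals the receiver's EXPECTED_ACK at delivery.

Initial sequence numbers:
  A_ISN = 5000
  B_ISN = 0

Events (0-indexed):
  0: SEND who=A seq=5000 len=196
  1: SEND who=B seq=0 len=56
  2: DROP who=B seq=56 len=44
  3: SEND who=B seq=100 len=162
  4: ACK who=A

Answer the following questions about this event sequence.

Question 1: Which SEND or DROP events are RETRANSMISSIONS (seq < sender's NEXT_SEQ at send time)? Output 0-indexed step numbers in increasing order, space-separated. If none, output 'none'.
Step 0: SEND seq=5000 -> fresh
Step 1: SEND seq=0 -> fresh
Step 2: DROP seq=56 -> fresh
Step 3: SEND seq=100 -> fresh

Answer: none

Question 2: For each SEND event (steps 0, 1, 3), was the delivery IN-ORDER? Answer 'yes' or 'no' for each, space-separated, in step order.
Step 0: SEND seq=5000 -> in-order
Step 1: SEND seq=0 -> in-order
Step 3: SEND seq=100 -> out-of-order

Answer: yes yes no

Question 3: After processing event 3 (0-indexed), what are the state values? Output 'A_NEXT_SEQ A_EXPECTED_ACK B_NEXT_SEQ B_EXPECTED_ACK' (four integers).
After event 0: A_seq=5196 A_ack=0 B_seq=0 B_ack=5196
After event 1: A_seq=5196 A_ack=56 B_seq=56 B_ack=5196
After event 2: A_seq=5196 A_ack=56 B_seq=100 B_ack=5196
After event 3: A_seq=5196 A_ack=56 B_seq=262 B_ack=5196

5196 56 262 5196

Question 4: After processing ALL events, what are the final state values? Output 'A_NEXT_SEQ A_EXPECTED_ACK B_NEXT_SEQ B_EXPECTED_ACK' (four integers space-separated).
After event 0: A_seq=5196 A_ack=0 B_seq=0 B_ack=5196
After event 1: A_seq=5196 A_ack=56 B_seq=56 B_ack=5196
After event 2: A_seq=5196 A_ack=56 B_seq=100 B_ack=5196
After event 3: A_seq=5196 A_ack=56 B_seq=262 B_ack=5196
After event 4: A_seq=5196 A_ack=56 B_seq=262 B_ack=5196

Answer: 5196 56 262 5196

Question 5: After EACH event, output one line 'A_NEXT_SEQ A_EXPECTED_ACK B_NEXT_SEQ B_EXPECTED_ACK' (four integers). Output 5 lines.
5196 0 0 5196
5196 56 56 5196
5196 56 100 5196
5196 56 262 5196
5196 56 262 5196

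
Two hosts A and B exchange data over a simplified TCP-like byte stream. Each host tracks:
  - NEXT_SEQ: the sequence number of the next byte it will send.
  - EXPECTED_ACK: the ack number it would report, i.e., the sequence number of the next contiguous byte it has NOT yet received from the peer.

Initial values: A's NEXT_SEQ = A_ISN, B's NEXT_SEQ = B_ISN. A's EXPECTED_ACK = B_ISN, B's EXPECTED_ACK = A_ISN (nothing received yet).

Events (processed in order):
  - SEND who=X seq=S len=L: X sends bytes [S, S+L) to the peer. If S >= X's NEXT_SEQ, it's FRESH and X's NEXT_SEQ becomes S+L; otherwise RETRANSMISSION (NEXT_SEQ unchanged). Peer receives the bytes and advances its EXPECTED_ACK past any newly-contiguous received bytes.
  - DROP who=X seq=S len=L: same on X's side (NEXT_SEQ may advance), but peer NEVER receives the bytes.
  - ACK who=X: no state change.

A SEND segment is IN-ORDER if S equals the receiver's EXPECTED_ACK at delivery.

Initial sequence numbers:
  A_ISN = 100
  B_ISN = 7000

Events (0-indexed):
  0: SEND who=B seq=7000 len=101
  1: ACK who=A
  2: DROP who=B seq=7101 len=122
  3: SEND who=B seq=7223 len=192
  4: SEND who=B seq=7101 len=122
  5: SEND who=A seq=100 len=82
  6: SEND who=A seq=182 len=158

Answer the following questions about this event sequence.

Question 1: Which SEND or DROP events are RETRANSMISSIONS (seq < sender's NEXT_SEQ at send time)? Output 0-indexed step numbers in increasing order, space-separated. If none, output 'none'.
Step 0: SEND seq=7000 -> fresh
Step 2: DROP seq=7101 -> fresh
Step 3: SEND seq=7223 -> fresh
Step 4: SEND seq=7101 -> retransmit
Step 5: SEND seq=100 -> fresh
Step 6: SEND seq=182 -> fresh

Answer: 4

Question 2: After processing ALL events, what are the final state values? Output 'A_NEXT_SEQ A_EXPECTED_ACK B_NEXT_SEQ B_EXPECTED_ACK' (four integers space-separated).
After event 0: A_seq=100 A_ack=7101 B_seq=7101 B_ack=100
After event 1: A_seq=100 A_ack=7101 B_seq=7101 B_ack=100
After event 2: A_seq=100 A_ack=7101 B_seq=7223 B_ack=100
After event 3: A_seq=100 A_ack=7101 B_seq=7415 B_ack=100
After event 4: A_seq=100 A_ack=7415 B_seq=7415 B_ack=100
After event 5: A_seq=182 A_ack=7415 B_seq=7415 B_ack=182
After event 6: A_seq=340 A_ack=7415 B_seq=7415 B_ack=340

Answer: 340 7415 7415 340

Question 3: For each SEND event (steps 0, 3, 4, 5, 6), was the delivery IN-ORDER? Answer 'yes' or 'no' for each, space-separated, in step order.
Answer: yes no yes yes yes

Derivation:
Step 0: SEND seq=7000 -> in-order
Step 3: SEND seq=7223 -> out-of-order
Step 4: SEND seq=7101 -> in-order
Step 5: SEND seq=100 -> in-order
Step 6: SEND seq=182 -> in-order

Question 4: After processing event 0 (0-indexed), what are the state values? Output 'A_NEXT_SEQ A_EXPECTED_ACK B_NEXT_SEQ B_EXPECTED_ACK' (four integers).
After event 0: A_seq=100 A_ack=7101 B_seq=7101 B_ack=100

100 7101 7101 100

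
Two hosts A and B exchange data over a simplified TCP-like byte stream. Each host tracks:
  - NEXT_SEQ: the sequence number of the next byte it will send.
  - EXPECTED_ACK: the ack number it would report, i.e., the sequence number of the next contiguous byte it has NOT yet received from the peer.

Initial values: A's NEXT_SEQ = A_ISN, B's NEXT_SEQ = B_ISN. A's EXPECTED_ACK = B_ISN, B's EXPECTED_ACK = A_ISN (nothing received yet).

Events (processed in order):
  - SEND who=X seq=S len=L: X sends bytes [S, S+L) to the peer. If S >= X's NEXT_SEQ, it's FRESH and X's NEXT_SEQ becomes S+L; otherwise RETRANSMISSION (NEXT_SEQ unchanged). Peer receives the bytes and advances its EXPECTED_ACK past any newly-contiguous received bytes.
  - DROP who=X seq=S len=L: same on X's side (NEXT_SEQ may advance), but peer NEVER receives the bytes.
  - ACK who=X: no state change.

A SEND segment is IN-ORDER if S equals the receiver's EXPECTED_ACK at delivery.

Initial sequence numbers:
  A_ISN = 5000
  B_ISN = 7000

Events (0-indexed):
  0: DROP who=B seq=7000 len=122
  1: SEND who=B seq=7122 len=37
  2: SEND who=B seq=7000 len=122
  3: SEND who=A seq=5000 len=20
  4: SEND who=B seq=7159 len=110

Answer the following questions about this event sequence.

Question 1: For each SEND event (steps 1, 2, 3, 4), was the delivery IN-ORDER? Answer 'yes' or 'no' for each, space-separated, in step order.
Answer: no yes yes yes

Derivation:
Step 1: SEND seq=7122 -> out-of-order
Step 2: SEND seq=7000 -> in-order
Step 3: SEND seq=5000 -> in-order
Step 4: SEND seq=7159 -> in-order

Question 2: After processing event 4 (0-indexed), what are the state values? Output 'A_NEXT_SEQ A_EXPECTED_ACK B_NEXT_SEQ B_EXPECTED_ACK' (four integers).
After event 0: A_seq=5000 A_ack=7000 B_seq=7122 B_ack=5000
After event 1: A_seq=5000 A_ack=7000 B_seq=7159 B_ack=5000
After event 2: A_seq=5000 A_ack=7159 B_seq=7159 B_ack=5000
After event 3: A_seq=5020 A_ack=7159 B_seq=7159 B_ack=5020
After event 4: A_seq=5020 A_ack=7269 B_seq=7269 B_ack=5020

5020 7269 7269 5020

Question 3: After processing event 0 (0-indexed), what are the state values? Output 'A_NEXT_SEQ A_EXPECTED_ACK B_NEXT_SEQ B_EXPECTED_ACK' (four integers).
After event 0: A_seq=5000 A_ack=7000 B_seq=7122 B_ack=5000

5000 7000 7122 5000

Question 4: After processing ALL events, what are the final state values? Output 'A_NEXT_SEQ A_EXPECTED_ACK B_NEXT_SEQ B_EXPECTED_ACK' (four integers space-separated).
After event 0: A_seq=5000 A_ack=7000 B_seq=7122 B_ack=5000
After event 1: A_seq=5000 A_ack=7000 B_seq=7159 B_ack=5000
After event 2: A_seq=5000 A_ack=7159 B_seq=7159 B_ack=5000
After event 3: A_seq=5020 A_ack=7159 B_seq=7159 B_ack=5020
After event 4: A_seq=5020 A_ack=7269 B_seq=7269 B_ack=5020

Answer: 5020 7269 7269 5020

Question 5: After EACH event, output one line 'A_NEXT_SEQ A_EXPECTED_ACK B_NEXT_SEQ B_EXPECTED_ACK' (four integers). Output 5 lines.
5000 7000 7122 5000
5000 7000 7159 5000
5000 7159 7159 5000
5020 7159 7159 5020
5020 7269 7269 5020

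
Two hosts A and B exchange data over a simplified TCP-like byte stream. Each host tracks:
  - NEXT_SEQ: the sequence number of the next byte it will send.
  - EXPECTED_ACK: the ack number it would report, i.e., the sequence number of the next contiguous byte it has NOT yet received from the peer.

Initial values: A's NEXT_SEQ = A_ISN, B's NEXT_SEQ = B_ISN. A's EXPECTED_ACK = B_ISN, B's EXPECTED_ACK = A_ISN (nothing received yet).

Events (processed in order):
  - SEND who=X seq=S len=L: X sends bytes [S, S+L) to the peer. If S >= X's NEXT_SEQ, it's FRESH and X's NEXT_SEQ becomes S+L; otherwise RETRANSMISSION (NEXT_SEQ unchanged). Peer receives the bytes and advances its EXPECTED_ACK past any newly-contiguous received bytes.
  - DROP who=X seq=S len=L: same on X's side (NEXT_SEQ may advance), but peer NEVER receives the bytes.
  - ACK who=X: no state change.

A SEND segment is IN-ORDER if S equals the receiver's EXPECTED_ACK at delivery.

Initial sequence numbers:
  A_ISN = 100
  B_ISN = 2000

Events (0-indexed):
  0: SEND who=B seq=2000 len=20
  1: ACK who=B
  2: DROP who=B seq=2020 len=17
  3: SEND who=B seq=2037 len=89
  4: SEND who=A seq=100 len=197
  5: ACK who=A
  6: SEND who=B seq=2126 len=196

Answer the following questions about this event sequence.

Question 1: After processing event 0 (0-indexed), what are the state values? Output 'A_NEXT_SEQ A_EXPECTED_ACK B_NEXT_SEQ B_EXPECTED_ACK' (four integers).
After event 0: A_seq=100 A_ack=2020 B_seq=2020 B_ack=100

100 2020 2020 100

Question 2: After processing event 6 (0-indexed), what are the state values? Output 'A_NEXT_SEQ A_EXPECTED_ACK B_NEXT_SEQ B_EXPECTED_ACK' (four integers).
After event 0: A_seq=100 A_ack=2020 B_seq=2020 B_ack=100
After event 1: A_seq=100 A_ack=2020 B_seq=2020 B_ack=100
After event 2: A_seq=100 A_ack=2020 B_seq=2037 B_ack=100
After event 3: A_seq=100 A_ack=2020 B_seq=2126 B_ack=100
After event 4: A_seq=297 A_ack=2020 B_seq=2126 B_ack=297
After event 5: A_seq=297 A_ack=2020 B_seq=2126 B_ack=297
After event 6: A_seq=297 A_ack=2020 B_seq=2322 B_ack=297

297 2020 2322 297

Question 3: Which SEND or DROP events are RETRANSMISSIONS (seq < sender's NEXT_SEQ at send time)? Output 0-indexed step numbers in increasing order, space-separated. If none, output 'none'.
Answer: none

Derivation:
Step 0: SEND seq=2000 -> fresh
Step 2: DROP seq=2020 -> fresh
Step 3: SEND seq=2037 -> fresh
Step 4: SEND seq=100 -> fresh
Step 6: SEND seq=2126 -> fresh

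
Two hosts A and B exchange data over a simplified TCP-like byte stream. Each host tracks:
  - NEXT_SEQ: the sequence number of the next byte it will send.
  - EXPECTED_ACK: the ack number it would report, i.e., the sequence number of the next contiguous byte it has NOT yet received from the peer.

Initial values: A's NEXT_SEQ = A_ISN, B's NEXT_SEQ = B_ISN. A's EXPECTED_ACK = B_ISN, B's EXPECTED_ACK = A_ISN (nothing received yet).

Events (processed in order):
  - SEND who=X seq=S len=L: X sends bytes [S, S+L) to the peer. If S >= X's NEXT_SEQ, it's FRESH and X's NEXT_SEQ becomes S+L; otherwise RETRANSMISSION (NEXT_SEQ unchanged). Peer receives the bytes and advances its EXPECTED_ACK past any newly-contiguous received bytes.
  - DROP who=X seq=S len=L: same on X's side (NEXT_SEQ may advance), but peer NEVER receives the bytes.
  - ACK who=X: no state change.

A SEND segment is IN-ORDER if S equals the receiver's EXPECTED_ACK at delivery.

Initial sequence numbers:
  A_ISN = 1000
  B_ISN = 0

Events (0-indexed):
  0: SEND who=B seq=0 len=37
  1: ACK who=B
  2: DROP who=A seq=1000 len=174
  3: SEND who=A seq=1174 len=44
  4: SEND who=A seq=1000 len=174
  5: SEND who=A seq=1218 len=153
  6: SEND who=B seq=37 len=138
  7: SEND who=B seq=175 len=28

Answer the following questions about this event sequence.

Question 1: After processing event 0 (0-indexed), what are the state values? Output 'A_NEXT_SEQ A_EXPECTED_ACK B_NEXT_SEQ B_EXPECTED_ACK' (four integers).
After event 0: A_seq=1000 A_ack=37 B_seq=37 B_ack=1000

1000 37 37 1000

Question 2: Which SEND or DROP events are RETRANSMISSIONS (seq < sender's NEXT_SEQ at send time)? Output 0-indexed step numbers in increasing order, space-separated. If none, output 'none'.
Answer: 4

Derivation:
Step 0: SEND seq=0 -> fresh
Step 2: DROP seq=1000 -> fresh
Step 3: SEND seq=1174 -> fresh
Step 4: SEND seq=1000 -> retransmit
Step 5: SEND seq=1218 -> fresh
Step 6: SEND seq=37 -> fresh
Step 7: SEND seq=175 -> fresh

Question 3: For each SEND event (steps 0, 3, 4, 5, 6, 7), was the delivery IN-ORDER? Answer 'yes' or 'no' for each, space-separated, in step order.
Step 0: SEND seq=0 -> in-order
Step 3: SEND seq=1174 -> out-of-order
Step 4: SEND seq=1000 -> in-order
Step 5: SEND seq=1218 -> in-order
Step 6: SEND seq=37 -> in-order
Step 7: SEND seq=175 -> in-order

Answer: yes no yes yes yes yes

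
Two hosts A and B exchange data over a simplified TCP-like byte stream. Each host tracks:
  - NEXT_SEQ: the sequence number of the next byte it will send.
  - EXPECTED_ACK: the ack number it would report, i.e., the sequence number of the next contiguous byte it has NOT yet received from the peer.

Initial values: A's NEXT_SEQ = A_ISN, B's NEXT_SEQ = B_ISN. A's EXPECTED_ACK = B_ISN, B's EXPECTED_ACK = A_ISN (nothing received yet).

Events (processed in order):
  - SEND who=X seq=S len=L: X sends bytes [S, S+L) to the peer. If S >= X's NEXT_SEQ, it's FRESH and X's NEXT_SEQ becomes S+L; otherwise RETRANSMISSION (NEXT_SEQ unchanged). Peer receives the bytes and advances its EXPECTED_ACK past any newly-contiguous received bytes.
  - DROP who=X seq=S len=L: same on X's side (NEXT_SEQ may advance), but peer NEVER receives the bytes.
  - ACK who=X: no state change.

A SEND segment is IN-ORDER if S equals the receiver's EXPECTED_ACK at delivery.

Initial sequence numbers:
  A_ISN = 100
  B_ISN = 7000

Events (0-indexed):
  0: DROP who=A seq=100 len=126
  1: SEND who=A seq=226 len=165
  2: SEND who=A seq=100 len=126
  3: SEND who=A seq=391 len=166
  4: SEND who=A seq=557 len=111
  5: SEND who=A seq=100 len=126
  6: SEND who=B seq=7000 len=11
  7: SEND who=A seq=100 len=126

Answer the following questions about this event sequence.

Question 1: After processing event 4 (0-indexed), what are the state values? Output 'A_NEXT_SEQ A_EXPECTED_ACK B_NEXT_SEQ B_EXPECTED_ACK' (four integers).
After event 0: A_seq=226 A_ack=7000 B_seq=7000 B_ack=100
After event 1: A_seq=391 A_ack=7000 B_seq=7000 B_ack=100
After event 2: A_seq=391 A_ack=7000 B_seq=7000 B_ack=391
After event 3: A_seq=557 A_ack=7000 B_seq=7000 B_ack=557
After event 4: A_seq=668 A_ack=7000 B_seq=7000 B_ack=668

668 7000 7000 668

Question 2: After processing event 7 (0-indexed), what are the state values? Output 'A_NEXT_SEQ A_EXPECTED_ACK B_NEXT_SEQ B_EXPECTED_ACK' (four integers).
After event 0: A_seq=226 A_ack=7000 B_seq=7000 B_ack=100
After event 1: A_seq=391 A_ack=7000 B_seq=7000 B_ack=100
After event 2: A_seq=391 A_ack=7000 B_seq=7000 B_ack=391
After event 3: A_seq=557 A_ack=7000 B_seq=7000 B_ack=557
After event 4: A_seq=668 A_ack=7000 B_seq=7000 B_ack=668
After event 5: A_seq=668 A_ack=7000 B_seq=7000 B_ack=668
After event 6: A_seq=668 A_ack=7011 B_seq=7011 B_ack=668
After event 7: A_seq=668 A_ack=7011 B_seq=7011 B_ack=668

668 7011 7011 668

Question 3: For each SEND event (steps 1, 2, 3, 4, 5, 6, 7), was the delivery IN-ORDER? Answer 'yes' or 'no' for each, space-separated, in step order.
Answer: no yes yes yes no yes no

Derivation:
Step 1: SEND seq=226 -> out-of-order
Step 2: SEND seq=100 -> in-order
Step 3: SEND seq=391 -> in-order
Step 4: SEND seq=557 -> in-order
Step 5: SEND seq=100 -> out-of-order
Step 6: SEND seq=7000 -> in-order
Step 7: SEND seq=100 -> out-of-order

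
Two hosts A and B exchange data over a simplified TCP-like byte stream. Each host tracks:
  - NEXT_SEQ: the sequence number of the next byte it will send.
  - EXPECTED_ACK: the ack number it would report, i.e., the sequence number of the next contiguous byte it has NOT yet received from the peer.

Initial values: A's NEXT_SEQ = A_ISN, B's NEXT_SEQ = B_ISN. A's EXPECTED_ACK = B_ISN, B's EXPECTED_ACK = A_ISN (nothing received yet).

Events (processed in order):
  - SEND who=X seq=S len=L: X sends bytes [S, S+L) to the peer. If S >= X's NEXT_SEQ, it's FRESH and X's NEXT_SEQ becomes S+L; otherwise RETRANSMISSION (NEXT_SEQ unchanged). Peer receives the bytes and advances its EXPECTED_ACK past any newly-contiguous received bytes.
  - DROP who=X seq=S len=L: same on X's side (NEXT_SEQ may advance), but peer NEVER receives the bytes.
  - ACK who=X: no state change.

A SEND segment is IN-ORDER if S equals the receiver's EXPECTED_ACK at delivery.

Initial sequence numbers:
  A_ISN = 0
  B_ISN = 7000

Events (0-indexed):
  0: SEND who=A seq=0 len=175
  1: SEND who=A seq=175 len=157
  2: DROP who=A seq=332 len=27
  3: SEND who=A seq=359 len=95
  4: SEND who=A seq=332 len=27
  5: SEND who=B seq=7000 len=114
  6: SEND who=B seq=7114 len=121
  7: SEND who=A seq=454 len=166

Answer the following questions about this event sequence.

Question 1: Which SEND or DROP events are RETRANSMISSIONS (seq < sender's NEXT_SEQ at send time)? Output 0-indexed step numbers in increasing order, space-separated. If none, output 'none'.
Step 0: SEND seq=0 -> fresh
Step 1: SEND seq=175 -> fresh
Step 2: DROP seq=332 -> fresh
Step 3: SEND seq=359 -> fresh
Step 4: SEND seq=332 -> retransmit
Step 5: SEND seq=7000 -> fresh
Step 6: SEND seq=7114 -> fresh
Step 7: SEND seq=454 -> fresh

Answer: 4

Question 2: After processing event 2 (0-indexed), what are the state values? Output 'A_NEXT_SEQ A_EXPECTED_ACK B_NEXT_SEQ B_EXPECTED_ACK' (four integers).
After event 0: A_seq=175 A_ack=7000 B_seq=7000 B_ack=175
After event 1: A_seq=332 A_ack=7000 B_seq=7000 B_ack=332
After event 2: A_seq=359 A_ack=7000 B_seq=7000 B_ack=332

359 7000 7000 332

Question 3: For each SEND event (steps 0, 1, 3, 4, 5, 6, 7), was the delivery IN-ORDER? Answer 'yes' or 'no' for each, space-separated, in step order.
Answer: yes yes no yes yes yes yes

Derivation:
Step 0: SEND seq=0 -> in-order
Step 1: SEND seq=175 -> in-order
Step 3: SEND seq=359 -> out-of-order
Step 4: SEND seq=332 -> in-order
Step 5: SEND seq=7000 -> in-order
Step 6: SEND seq=7114 -> in-order
Step 7: SEND seq=454 -> in-order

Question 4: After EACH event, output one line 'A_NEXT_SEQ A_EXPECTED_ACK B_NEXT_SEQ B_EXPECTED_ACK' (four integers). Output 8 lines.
175 7000 7000 175
332 7000 7000 332
359 7000 7000 332
454 7000 7000 332
454 7000 7000 454
454 7114 7114 454
454 7235 7235 454
620 7235 7235 620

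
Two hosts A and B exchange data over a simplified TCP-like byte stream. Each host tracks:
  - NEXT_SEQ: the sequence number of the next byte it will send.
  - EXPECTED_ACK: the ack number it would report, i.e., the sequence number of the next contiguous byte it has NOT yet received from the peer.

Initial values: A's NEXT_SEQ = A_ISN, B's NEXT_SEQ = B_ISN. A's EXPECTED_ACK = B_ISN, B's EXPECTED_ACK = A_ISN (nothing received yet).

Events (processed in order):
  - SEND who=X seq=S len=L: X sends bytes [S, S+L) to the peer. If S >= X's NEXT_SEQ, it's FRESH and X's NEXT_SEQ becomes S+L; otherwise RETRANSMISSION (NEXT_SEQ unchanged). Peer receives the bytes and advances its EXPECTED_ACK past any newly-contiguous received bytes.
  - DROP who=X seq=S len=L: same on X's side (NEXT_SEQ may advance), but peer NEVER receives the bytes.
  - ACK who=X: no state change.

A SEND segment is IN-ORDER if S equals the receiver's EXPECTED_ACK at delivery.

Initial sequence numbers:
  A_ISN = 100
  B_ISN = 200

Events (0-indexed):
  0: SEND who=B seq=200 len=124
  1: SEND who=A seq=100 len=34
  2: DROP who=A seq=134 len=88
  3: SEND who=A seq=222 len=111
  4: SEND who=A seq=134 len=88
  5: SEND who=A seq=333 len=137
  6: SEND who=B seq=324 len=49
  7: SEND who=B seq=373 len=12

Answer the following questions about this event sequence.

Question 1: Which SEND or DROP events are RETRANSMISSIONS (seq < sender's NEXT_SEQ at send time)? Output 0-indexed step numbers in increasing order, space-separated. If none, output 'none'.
Answer: 4

Derivation:
Step 0: SEND seq=200 -> fresh
Step 1: SEND seq=100 -> fresh
Step 2: DROP seq=134 -> fresh
Step 3: SEND seq=222 -> fresh
Step 4: SEND seq=134 -> retransmit
Step 5: SEND seq=333 -> fresh
Step 6: SEND seq=324 -> fresh
Step 7: SEND seq=373 -> fresh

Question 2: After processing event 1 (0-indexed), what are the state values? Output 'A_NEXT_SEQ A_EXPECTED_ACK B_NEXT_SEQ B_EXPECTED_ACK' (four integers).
After event 0: A_seq=100 A_ack=324 B_seq=324 B_ack=100
After event 1: A_seq=134 A_ack=324 B_seq=324 B_ack=134

134 324 324 134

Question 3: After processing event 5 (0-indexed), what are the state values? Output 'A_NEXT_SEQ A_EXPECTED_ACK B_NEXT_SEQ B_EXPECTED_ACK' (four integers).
After event 0: A_seq=100 A_ack=324 B_seq=324 B_ack=100
After event 1: A_seq=134 A_ack=324 B_seq=324 B_ack=134
After event 2: A_seq=222 A_ack=324 B_seq=324 B_ack=134
After event 3: A_seq=333 A_ack=324 B_seq=324 B_ack=134
After event 4: A_seq=333 A_ack=324 B_seq=324 B_ack=333
After event 5: A_seq=470 A_ack=324 B_seq=324 B_ack=470

470 324 324 470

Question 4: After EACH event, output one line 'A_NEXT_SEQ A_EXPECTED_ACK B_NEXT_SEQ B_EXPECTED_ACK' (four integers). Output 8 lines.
100 324 324 100
134 324 324 134
222 324 324 134
333 324 324 134
333 324 324 333
470 324 324 470
470 373 373 470
470 385 385 470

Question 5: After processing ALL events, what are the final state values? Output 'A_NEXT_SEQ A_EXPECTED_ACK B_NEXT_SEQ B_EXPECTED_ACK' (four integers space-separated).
After event 0: A_seq=100 A_ack=324 B_seq=324 B_ack=100
After event 1: A_seq=134 A_ack=324 B_seq=324 B_ack=134
After event 2: A_seq=222 A_ack=324 B_seq=324 B_ack=134
After event 3: A_seq=333 A_ack=324 B_seq=324 B_ack=134
After event 4: A_seq=333 A_ack=324 B_seq=324 B_ack=333
After event 5: A_seq=470 A_ack=324 B_seq=324 B_ack=470
After event 6: A_seq=470 A_ack=373 B_seq=373 B_ack=470
After event 7: A_seq=470 A_ack=385 B_seq=385 B_ack=470

Answer: 470 385 385 470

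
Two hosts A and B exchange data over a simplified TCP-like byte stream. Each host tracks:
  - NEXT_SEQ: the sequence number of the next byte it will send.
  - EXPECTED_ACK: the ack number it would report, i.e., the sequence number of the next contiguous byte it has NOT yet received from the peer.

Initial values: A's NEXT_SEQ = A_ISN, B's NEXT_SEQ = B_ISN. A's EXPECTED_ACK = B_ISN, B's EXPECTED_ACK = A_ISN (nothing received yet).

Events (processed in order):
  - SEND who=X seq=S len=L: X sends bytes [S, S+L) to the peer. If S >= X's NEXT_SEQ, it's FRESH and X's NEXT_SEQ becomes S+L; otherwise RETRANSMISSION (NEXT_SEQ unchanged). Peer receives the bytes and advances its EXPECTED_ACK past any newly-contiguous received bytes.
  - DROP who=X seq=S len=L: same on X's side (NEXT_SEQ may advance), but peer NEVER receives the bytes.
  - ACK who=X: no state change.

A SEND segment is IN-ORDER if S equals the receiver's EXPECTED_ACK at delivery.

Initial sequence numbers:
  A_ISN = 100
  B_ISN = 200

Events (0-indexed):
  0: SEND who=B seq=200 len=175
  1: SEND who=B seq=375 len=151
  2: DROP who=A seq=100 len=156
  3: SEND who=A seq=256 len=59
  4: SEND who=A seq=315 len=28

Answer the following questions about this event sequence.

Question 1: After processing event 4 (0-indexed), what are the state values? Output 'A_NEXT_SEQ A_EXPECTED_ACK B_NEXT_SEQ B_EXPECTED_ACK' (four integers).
After event 0: A_seq=100 A_ack=375 B_seq=375 B_ack=100
After event 1: A_seq=100 A_ack=526 B_seq=526 B_ack=100
After event 2: A_seq=256 A_ack=526 B_seq=526 B_ack=100
After event 3: A_seq=315 A_ack=526 B_seq=526 B_ack=100
After event 4: A_seq=343 A_ack=526 B_seq=526 B_ack=100

343 526 526 100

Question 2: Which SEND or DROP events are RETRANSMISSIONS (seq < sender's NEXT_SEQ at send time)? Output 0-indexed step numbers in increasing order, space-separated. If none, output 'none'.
Step 0: SEND seq=200 -> fresh
Step 1: SEND seq=375 -> fresh
Step 2: DROP seq=100 -> fresh
Step 3: SEND seq=256 -> fresh
Step 4: SEND seq=315 -> fresh

Answer: none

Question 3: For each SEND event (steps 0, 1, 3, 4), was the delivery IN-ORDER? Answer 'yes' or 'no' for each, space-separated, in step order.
Answer: yes yes no no

Derivation:
Step 0: SEND seq=200 -> in-order
Step 1: SEND seq=375 -> in-order
Step 3: SEND seq=256 -> out-of-order
Step 4: SEND seq=315 -> out-of-order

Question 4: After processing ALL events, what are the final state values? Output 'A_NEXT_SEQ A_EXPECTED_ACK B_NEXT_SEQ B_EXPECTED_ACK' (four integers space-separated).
Answer: 343 526 526 100

Derivation:
After event 0: A_seq=100 A_ack=375 B_seq=375 B_ack=100
After event 1: A_seq=100 A_ack=526 B_seq=526 B_ack=100
After event 2: A_seq=256 A_ack=526 B_seq=526 B_ack=100
After event 3: A_seq=315 A_ack=526 B_seq=526 B_ack=100
After event 4: A_seq=343 A_ack=526 B_seq=526 B_ack=100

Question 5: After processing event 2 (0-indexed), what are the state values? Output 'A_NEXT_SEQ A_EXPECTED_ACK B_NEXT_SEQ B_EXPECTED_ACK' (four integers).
After event 0: A_seq=100 A_ack=375 B_seq=375 B_ack=100
After event 1: A_seq=100 A_ack=526 B_seq=526 B_ack=100
After event 2: A_seq=256 A_ack=526 B_seq=526 B_ack=100

256 526 526 100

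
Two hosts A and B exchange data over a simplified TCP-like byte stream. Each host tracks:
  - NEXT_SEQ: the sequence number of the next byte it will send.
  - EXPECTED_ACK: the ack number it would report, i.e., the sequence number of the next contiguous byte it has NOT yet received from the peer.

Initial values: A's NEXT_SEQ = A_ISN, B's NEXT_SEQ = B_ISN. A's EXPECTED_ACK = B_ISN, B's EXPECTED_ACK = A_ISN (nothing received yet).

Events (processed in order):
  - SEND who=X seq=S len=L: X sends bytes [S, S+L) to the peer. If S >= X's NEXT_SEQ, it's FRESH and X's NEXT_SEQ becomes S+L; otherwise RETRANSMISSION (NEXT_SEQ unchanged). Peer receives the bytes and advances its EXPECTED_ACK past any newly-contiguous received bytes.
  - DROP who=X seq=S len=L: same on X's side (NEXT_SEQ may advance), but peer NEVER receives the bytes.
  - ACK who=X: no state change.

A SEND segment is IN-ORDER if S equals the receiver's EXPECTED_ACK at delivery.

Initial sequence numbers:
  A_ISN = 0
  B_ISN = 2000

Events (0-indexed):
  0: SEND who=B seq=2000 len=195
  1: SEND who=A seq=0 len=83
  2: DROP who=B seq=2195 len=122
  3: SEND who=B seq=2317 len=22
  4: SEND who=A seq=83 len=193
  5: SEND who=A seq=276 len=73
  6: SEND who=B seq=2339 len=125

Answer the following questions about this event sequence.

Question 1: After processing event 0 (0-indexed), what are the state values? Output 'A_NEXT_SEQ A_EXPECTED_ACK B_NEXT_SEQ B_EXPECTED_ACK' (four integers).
After event 0: A_seq=0 A_ack=2195 B_seq=2195 B_ack=0

0 2195 2195 0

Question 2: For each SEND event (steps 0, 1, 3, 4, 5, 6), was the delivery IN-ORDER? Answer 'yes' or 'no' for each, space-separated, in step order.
Step 0: SEND seq=2000 -> in-order
Step 1: SEND seq=0 -> in-order
Step 3: SEND seq=2317 -> out-of-order
Step 4: SEND seq=83 -> in-order
Step 5: SEND seq=276 -> in-order
Step 6: SEND seq=2339 -> out-of-order

Answer: yes yes no yes yes no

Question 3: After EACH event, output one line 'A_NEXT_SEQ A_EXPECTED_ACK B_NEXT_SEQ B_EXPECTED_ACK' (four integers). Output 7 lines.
0 2195 2195 0
83 2195 2195 83
83 2195 2317 83
83 2195 2339 83
276 2195 2339 276
349 2195 2339 349
349 2195 2464 349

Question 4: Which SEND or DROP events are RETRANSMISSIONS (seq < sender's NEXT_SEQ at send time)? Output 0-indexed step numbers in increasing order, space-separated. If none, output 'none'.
Answer: none

Derivation:
Step 0: SEND seq=2000 -> fresh
Step 1: SEND seq=0 -> fresh
Step 2: DROP seq=2195 -> fresh
Step 3: SEND seq=2317 -> fresh
Step 4: SEND seq=83 -> fresh
Step 5: SEND seq=276 -> fresh
Step 6: SEND seq=2339 -> fresh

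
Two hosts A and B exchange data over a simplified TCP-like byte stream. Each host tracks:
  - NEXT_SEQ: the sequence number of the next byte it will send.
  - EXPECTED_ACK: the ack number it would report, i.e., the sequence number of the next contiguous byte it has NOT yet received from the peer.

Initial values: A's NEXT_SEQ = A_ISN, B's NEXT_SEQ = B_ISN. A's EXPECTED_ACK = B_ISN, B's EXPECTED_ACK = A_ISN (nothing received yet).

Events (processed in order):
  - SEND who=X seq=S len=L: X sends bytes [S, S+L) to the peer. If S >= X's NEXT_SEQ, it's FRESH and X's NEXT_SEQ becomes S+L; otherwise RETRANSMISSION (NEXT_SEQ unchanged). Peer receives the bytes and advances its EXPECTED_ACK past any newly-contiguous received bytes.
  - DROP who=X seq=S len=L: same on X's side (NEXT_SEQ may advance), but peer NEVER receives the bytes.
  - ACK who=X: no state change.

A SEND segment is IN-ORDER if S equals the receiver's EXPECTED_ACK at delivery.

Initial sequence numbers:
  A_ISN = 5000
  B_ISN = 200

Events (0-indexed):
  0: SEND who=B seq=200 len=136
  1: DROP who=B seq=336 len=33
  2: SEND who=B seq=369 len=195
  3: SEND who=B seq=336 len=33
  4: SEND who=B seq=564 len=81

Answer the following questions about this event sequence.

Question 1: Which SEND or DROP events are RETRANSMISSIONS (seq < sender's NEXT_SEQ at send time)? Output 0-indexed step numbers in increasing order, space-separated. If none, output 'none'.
Answer: 3

Derivation:
Step 0: SEND seq=200 -> fresh
Step 1: DROP seq=336 -> fresh
Step 2: SEND seq=369 -> fresh
Step 3: SEND seq=336 -> retransmit
Step 4: SEND seq=564 -> fresh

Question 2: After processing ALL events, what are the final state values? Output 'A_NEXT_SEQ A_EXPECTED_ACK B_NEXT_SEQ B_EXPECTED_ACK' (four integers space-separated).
After event 0: A_seq=5000 A_ack=336 B_seq=336 B_ack=5000
After event 1: A_seq=5000 A_ack=336 B_seq=369 B_ack=5000
After event 2: A_seq=5000 A_ack=336 B_seq=564 B_ack=5000
After event 3: A_seq=5000 A_ack=564 B_seq=564 B_ack=5000
After event 4: A_seq=5000 A_ack=645 B_seq=645 B_ack=5000

Answer: 5000 645 645 5000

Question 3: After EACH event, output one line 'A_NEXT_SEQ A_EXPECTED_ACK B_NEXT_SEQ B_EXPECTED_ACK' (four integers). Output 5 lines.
5000 336 336 5000
5000 336 369 5000
5000 336 564 5000
5000 564 564 5000
5000 645 645 5000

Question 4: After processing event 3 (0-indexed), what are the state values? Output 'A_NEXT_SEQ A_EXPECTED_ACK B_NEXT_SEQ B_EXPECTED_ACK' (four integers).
After event 0: A_seq=5000 A_ack=336 B_seq=336 B_ack=5000
After event 1: A_seq=5000 A_ack=336 B_seq=369 B_ack=5000
After event 2: A_seq=5000 A_ack=336 B_seq=564 B_ack=5000
After event 3: A_seq=5000 A_ack=564 B_seq=564 B_ack=5000

5000 564 564 5000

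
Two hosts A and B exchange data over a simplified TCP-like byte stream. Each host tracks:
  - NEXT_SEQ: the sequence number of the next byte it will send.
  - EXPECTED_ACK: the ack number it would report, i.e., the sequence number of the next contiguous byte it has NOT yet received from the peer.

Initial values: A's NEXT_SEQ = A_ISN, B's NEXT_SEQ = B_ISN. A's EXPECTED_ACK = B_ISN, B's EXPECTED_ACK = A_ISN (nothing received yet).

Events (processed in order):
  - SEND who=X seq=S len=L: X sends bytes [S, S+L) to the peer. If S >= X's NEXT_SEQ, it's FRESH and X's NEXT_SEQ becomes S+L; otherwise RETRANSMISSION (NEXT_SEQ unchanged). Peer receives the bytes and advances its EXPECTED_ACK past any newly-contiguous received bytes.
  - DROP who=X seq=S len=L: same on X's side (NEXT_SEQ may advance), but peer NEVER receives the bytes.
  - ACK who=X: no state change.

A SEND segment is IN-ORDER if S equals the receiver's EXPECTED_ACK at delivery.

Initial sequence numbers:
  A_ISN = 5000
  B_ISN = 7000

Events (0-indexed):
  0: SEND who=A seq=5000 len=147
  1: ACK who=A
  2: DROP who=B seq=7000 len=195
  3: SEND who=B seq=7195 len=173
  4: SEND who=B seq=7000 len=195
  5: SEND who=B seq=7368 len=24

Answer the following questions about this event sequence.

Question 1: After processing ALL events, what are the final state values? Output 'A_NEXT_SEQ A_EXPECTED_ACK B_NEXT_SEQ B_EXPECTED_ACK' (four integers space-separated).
After event 0: A_seq=5147 A_ack=7000 B_seq=7000 B_ack=5147
After event 1: A_seq=5147 A_ack=7000 B_seq=7000 B_ack=5147
After event 2: A_seq=5147 A_ack=7000 B_seq=7195 B_ack=5147
After event 3: A_seq=5147 A_ack=7000 B_seq=7368 B_ack=5147
After event 4: A_seq=5147 A_ack=7368 B_seq=7368 B_ack=5147
After event 5: A_seq=5147 A_ack=7392 B_seq=7392 B_ack=5147

Answer: 5147 7392 7392 5147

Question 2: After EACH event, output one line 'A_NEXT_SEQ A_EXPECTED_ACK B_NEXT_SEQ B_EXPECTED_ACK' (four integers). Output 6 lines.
5147 7000 7000 5147
5147 7000 7000 5147
5147 7000 7195 5147
5147 7000 7368 5147
5147 7368 7368 5147
5147 7392 7392 5147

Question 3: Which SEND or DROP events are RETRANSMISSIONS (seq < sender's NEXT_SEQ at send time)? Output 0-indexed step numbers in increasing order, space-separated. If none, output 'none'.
Step 0: SEND seq=5000 -> fresh
Step 2: DROP seq=7000 -> fresh
Step 3: SEND seq=7195 -> fresh
Step 4: SEND seq=7000 -> retransmit
Step 5: SEND seq=7368 -> fresh

Answer: 4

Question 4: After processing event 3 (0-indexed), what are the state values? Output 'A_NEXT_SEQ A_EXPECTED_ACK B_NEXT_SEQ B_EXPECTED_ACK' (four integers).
After event 0: A_seq=5147 A_ack=7000 B_seq=7000 B_ack=5147
After event 1: A_seq=5147 A_ack=7000 B_seq=7000 B_ack=5147
After event 2: A_seq=5147 A_ack=7000 B_seq=7195 B_ack=5147
After event 3: A_seq=5147 A_ack=7000 B_seq=7368 B_ack=5147

5147 7000 7368 5147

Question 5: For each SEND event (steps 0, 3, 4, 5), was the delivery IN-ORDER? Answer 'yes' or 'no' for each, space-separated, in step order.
Answer: yes no yes yes

Derivation:
Step 0: SEND seq=5000 -> in-order
Step 3: SEND seq=7195 -> out-of-order
Step 4: SEND seq=7000 -> in-order
Step 5: SEND seq=7368 -> in-order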